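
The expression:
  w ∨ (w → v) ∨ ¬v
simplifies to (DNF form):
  True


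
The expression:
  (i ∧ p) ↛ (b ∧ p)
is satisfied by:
  {i: True, p: True, b: False}


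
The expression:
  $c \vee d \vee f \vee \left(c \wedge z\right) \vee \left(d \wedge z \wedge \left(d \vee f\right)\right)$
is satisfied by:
  {d: True, c: True, f: True}
  {d: True, c: True, f: False}
  {d: True, f: True, c: False}
  {d: True, f: False, c: False}
  {c: True, f: True, d: False}
  {c: True, f: False, d: False}
  {f: True, c: False, d: False}


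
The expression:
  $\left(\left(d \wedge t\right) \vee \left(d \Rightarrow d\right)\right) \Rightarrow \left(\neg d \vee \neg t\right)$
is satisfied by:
  {t: False, d: False}
  {d: True, t: False}
  {t: True, d: False}


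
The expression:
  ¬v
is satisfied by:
  {v: False}


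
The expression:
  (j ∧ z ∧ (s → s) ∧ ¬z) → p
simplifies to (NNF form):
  True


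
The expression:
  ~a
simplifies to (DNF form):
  ~a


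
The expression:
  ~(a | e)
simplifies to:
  ~a & ~e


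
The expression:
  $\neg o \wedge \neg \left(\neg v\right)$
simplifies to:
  $v \wedge \neg o$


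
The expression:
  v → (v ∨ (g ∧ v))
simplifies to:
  True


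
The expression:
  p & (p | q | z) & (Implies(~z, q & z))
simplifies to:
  p & z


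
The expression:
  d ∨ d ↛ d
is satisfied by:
  {d: True}


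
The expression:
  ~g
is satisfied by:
  {g: False}


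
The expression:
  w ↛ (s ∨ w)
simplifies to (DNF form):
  False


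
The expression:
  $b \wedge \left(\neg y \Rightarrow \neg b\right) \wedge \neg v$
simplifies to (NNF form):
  $b \wedge y \wedge \neg v$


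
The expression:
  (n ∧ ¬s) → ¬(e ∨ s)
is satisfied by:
  {s: True, e: False, n: False}
  {e: False, n: False, s: False}
  {s: True, n: True, e: False}
  {n: True, e: False, s: False}
  {s: True, e: True, n: False}
  {e: True, s: False, n: False}
  {s: True, n: True, e: True}


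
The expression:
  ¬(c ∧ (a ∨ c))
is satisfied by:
  {c: False}


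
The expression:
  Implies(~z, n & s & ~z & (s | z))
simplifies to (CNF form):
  (n | z) & (s | z)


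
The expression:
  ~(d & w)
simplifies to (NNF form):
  ~d | ~w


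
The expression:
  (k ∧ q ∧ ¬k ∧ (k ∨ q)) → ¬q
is always true.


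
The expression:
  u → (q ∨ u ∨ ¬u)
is always true.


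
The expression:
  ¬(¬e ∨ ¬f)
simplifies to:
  e ∧ f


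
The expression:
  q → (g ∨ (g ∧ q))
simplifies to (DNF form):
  g ∨ ¬q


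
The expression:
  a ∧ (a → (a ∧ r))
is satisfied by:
  {r: True, a: True}


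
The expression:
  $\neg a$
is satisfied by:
  {a: False}


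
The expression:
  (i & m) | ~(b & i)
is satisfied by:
  {m: True, b: False, i: False}
  {m: False, b: False, i: False}
  {i: True, m: True, b: False}
  {i: True, m: False, b: False}
  {b: True, m: True, i: False}
  {b: True, m: False, i: False}
  {b: True, i: True, m: True}


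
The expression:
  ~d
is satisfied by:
  {d: False}


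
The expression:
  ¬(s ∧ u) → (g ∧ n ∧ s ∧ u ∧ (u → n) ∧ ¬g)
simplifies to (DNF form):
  s ∧ u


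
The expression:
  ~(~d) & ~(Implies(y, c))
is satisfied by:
  {d: True, y: True, c: False}


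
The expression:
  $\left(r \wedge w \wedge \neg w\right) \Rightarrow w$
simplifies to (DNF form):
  $\text{True}$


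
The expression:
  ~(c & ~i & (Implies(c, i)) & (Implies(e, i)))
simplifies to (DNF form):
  True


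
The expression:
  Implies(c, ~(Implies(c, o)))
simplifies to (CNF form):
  ~c | ~o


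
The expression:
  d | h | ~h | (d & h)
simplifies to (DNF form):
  True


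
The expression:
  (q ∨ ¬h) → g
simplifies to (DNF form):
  g ∨ (h ∧ ¬q)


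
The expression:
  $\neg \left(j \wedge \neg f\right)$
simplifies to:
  $f \vee \neg j$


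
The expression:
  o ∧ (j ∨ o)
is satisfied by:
  {o: True}


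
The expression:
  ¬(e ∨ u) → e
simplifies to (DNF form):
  e ∨ u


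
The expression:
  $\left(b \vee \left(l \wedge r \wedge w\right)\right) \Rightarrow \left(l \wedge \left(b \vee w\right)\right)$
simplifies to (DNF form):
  $l \vee \neg b$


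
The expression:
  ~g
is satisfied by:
  {g: False}


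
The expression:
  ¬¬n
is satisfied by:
  {n: True}


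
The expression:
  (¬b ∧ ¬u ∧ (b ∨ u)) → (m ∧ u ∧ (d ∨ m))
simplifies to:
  True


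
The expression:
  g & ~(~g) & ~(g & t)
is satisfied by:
  {g: True, t: False}


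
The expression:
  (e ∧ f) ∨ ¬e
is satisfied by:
  {f: True, e: False}
  {e: False, f: False}
  {e: True, f: True}


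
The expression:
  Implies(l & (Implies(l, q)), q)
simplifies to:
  True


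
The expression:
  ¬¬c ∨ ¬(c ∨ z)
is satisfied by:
  {c: True, z: False}
  {z: False, c: False}
  {z: True, c: True}


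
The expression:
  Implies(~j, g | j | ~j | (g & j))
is always true.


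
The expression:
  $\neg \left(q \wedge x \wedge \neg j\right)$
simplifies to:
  $j \vee \neg q \vee \neg x$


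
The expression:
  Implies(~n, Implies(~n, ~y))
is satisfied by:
  {n: True, y: False}
  {y: False, n: False}
  {y: True, n: True}


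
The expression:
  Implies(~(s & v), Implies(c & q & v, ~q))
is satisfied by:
  {s: True, v: False, q: False, c: False}
  {s: False, v: False, q: False, c: False}
  {s: True, c: True, v: False, q: False}
  {c: True, s: False, v: False, q: False}
  {s: True, q: True, c: False, v: False}
  {q: True, c: False, v: False, s: False}
  {s: True, c: True, q: True, v: False}
  {c: True, q: True, s: False, v: False}
  {s: True, v: True, c: False, q: False}
  {v: True, c: False, q: False, s: False}
  {s: True, c: True, v: True, q: False}
  {c: True, v: True, s: False, q: False}
  {s: True, q: True, v: True, c: False}
  {q: True, v: True, c: False, s: False}
  {s: True, c: True, q: True, v: True}


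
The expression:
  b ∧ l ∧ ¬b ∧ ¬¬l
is never true.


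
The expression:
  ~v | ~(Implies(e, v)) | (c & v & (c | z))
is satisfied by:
  {c: True, v: False}
  {v: False, c: False}
  {v: True, c: True}


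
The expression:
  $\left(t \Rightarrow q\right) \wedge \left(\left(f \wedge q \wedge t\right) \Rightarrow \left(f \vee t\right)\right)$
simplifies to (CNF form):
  $q \vee \neg t$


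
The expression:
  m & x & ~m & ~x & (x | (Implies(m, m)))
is never true.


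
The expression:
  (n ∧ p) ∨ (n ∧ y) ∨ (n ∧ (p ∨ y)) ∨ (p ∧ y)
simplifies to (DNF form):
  (n ∧ p) ∨ (n ∧ y) ∨ (p ∧ y)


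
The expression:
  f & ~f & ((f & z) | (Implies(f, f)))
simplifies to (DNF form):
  False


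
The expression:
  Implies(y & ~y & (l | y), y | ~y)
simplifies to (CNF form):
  True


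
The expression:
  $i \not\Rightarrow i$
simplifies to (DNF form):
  $\text{False}$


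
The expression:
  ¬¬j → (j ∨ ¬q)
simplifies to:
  True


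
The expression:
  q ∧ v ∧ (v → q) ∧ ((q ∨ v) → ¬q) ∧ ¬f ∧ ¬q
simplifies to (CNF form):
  False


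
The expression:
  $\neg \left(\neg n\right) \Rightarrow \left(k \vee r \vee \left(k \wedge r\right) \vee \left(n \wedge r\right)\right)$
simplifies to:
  $k \vee r \vee \neg n$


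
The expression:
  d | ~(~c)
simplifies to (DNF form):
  c | d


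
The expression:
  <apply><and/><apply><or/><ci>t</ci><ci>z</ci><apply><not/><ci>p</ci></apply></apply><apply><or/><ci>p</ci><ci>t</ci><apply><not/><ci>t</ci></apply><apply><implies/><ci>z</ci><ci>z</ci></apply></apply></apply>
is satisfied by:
  {t: True, z: True, p: False}
  {t: True, p: False, z: False}
  {z: True, p: False, t: False}
  {z: False, p: False, t: False}
  {t: True, z: True, p: True}
  {t: True, p: True, z: False}
  {z: True, p: True, t: False}


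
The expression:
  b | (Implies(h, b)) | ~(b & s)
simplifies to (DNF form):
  True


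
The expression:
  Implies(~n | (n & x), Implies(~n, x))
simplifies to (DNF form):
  n | x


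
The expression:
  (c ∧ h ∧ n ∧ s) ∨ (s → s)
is always true.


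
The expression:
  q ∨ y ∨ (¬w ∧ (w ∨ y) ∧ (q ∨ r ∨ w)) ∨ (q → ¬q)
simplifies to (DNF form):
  True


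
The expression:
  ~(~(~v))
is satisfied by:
  {v: False}


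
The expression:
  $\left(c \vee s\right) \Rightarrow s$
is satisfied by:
  {s: True, c: False}
  {c: False, s: False}
  {c: True, s: True}


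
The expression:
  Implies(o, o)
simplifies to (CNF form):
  True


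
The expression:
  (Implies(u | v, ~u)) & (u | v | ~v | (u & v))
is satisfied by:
  {u: False}


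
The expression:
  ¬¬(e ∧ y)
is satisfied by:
  {e: True, y: True}


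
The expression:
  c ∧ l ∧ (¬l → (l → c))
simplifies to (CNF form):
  c ∧ l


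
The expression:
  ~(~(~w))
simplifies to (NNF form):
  ~w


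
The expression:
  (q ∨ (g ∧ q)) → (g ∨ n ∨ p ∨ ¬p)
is always true.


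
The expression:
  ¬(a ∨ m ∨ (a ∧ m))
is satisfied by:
  {a: False, m: False}


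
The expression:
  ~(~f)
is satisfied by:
  {f: True}


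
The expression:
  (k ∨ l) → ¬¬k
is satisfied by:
  {k: True, l: False}
  {l: False, k: False}
  {l: True, k: True}


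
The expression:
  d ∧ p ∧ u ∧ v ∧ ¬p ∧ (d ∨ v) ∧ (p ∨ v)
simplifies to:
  False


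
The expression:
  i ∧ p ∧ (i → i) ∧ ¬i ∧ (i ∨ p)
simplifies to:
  False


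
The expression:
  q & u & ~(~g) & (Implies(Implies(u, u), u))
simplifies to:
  g & q & u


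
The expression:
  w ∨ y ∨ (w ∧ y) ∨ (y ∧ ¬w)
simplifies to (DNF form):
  w ∨ y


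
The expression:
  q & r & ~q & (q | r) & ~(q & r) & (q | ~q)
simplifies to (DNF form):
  False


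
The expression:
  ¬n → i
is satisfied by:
  {i: True, n: True}
  {i: True, n: False}
  {n: True, i: False}


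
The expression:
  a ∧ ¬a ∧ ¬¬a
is never true.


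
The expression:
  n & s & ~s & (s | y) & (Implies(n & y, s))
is never true.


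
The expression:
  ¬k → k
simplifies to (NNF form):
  k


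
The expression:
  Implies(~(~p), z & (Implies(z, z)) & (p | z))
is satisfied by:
  {z: True, p: False}
  {p: False, z: False}
  {p: True, z: True}


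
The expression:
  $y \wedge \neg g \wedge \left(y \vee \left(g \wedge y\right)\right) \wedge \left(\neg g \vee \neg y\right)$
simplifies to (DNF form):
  $y \wedge \neg g$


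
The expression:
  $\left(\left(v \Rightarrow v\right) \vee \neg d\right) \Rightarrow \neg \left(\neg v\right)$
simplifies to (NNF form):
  $v$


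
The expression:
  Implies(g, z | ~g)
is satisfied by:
  {z: True, g: False}
  {g: False, z: False}
  {g: True, z: True}


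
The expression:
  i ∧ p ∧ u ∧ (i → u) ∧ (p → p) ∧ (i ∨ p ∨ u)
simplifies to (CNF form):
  i ∧ p ∧ u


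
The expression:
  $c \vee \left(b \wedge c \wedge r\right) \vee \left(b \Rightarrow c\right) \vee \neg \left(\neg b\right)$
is always true.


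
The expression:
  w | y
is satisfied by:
  {y: True, w: True}
  {y: True, w: False}
  {w: True, y: False}


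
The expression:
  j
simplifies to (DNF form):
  j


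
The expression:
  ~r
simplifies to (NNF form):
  ~r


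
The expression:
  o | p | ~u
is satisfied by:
  {o: True, p: True, u: False}
  {o: True, u: False, p: False}
  {p: True, u: False, o: False}
  {p: False, u: False, o: False}
  {o: True, p: True, u: True}
  {o: True, u: True, p: False}
  {p: True, u: True, o: False}


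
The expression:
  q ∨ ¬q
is always true.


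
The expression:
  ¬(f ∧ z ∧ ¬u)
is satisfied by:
  {u: True, z: False, f: False}
  {u: False, z: False, f: False}
  {f: True, u: True, z: False}
  {f: True, u: False, z: False}
  {z: True, u: True, f: False}
  {z: True, u: False, f: False}
  {z: True, f: True, u: True}


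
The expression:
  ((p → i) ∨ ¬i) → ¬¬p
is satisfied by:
  {p: True}


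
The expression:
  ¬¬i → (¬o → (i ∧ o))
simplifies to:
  o ∨ ¬i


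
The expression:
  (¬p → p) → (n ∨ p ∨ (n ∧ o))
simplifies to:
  True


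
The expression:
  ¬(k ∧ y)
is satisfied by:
  {k: False, y: False}
  {y: True, k: False}
  {k: True, y: False}


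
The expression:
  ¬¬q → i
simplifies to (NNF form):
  i ∨ ¬q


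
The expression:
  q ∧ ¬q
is never true.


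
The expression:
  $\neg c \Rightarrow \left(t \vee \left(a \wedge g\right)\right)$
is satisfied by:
  {c: True, t: True, g: True, a: True}
  {c: True, t: True, g: True, a: False}
  {c: True, t: True, a: True, g: False}
  {c: True, t: True, a: False, g: False}
  {c: True, g: True, a: True, t: False}
  {c: True, g: True, a: False, t: False}
  {c: True, g: False, a: True, t: False}
  {c: True, g: False, a: False, t: False}
  {t: True, g: True, a: True, c: False}
  {t: True, g: True, a: False, c: False}
  {t: True, a: True, g: False, c: False}
  {t: True, a: False, g: False, c: False}
  {g: True, a: True, t: False, c: False}


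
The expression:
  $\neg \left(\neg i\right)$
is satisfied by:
  {i: True}


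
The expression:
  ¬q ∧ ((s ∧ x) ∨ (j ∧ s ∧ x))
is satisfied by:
  {s: True, x: True, q: False}


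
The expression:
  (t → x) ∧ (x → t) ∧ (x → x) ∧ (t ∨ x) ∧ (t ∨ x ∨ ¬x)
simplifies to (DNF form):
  t ∧ x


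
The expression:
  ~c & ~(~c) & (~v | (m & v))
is never true.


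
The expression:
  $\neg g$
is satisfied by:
  {g: False}


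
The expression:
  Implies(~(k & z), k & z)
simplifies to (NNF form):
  k & z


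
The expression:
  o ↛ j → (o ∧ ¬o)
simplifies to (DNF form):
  j ∨ ¬o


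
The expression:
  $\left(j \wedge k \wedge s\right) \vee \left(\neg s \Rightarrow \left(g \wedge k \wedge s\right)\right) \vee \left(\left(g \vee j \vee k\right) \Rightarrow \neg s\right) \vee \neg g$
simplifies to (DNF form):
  $\text{True}$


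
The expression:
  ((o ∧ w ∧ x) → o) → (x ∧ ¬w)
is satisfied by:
  {x: True, w: False}


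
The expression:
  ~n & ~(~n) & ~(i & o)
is never true.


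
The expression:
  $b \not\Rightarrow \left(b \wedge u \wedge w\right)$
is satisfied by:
  {b: True, w: False, u: False}
  {u: True, b: True, w: False}
  {w: True, b: True, u: False}


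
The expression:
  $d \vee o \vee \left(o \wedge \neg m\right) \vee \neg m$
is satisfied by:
  {d: True, o: True, m: False}
  {d: True, m: False, o: False}
  {o: True, m: False, d: False}
  {o: False, m: False, d: False}
  {d: True, o: True, m: True}
  {d: True, m: True, o: False}
  {o: True, m: True, d: False}


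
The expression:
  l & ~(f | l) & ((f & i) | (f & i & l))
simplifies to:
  False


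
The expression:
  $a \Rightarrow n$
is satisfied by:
  {n: True, a: False}
  {a: False, n: False}
  {a: True, n: True}


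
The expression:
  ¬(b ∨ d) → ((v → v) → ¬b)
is always true.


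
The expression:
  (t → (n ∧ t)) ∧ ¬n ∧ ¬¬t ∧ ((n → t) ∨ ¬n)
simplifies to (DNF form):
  False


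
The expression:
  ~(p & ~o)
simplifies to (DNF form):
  o | ~p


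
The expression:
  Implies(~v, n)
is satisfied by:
  {n: True, v: True}
  {n: True, v: False}
  {v: True, n: False}


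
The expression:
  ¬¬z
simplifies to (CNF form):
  z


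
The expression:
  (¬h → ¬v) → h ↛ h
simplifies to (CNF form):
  v ∧ ¬h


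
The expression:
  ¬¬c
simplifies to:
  c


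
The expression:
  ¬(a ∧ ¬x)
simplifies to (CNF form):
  x ∨ ¬a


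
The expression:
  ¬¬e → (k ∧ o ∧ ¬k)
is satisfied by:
  {e: False}


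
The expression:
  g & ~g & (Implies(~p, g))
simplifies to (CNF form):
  False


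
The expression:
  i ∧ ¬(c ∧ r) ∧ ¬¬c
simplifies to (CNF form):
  c ∧ i ∧ ¬r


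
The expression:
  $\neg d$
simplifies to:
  $\neg d$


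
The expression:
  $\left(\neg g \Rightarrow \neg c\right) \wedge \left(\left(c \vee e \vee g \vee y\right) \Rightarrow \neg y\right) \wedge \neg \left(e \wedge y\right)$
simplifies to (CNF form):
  $\neg y \wedge \left(g \vee \neg c\right)$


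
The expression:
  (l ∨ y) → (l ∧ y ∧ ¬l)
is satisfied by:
  {y: False, l: False}


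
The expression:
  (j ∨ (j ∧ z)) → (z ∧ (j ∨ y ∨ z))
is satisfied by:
  {z: True, j: False}
  {j: False, z: False}
  {j: True, z: True}


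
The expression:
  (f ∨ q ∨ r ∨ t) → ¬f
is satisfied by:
  {f: False}


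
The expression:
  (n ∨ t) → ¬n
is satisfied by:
  {n: False}


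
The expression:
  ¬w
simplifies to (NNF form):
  ¬w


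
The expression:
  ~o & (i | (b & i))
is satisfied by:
  {i: True, o: False}


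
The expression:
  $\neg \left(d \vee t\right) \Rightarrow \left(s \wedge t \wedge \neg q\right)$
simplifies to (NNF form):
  $d \vee t$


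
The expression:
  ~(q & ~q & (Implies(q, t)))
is always true.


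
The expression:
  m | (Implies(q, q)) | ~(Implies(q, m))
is always true.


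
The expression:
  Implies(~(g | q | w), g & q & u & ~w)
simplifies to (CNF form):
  g | q | w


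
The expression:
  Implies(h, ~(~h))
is always true.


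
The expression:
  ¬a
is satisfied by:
  {a: False}


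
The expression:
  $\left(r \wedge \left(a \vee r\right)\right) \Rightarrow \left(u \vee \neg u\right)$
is always true.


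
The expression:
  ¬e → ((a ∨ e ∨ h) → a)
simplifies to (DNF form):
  a ∨ e ∨ ¬h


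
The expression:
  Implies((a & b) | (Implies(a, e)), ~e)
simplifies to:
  ~e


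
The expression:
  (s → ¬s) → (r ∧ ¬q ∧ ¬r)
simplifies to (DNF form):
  s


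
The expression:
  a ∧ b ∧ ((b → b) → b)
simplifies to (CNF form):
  a ∧ b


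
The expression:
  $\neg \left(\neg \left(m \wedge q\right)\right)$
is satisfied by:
  {m: True, q: True}


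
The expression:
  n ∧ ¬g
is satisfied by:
  {n: True, g: False}


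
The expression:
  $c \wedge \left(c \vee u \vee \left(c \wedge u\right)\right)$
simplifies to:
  $c$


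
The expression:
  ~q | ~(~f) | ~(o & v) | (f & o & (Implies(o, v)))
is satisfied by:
  {f: True, v: False, q: False, o: False}
  {f: False, v: False, q: False, o: False}
  {o: True, f: True, v: False, q: False}
  {o: True, f: False, v: False, q: False}
  {q: True, f: True, v: False, o: False}
  {q: True, f: False, v: False, o: False}
  {o: True, q: True, f: True, v: False}
  {o: True, q: True, f: False, v: False}
  {v: True, f: True, o: False, q: False}
  {v: True, f: False, o: False, q: False}
  {o: True, v: True, f: True, q: False}
  {o: True, v: True, f: False, q: False}
  {q: True, v: True, f: True, o: False}
  {q: True, v: True, f: False, o: False}
  {q: True, v: True, o: True, f: True}


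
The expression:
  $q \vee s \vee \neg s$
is always true.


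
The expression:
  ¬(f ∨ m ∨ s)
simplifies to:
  ¬f ∧ ¬m ∧ ¬s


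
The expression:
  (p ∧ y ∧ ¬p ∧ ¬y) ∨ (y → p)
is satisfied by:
  {p: True, y: False}
  {y: False, p: False}
  {y: True, p: True}


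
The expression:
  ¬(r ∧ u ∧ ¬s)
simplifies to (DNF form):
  s ∨ ¬r ∨ ¬u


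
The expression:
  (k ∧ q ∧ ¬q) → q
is always true.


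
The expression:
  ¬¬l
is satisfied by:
  {l: True}


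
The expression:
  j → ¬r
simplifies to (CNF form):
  ¬j ∨ ¬r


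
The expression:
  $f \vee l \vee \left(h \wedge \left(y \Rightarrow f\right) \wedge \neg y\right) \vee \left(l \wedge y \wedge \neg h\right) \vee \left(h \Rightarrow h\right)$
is always true.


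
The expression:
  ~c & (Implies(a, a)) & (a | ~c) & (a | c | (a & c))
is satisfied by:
  {a: True, c: False}


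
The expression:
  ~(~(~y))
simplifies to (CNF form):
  ~y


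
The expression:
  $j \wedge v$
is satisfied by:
  {j: True, v: True}


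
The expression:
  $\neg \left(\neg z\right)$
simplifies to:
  $z$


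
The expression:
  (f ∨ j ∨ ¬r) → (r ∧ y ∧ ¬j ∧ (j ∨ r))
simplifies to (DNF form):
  (r ∧ y ∧ ¬j) ∨ (r ∧ ¬f ∧ ¬j)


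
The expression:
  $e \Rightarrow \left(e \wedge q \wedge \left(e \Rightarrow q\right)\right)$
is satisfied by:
  {q: True, e: False}
  {e: False, q: False}
  {e: True, q: True}


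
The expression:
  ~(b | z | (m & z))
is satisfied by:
  {z: False, b: False}


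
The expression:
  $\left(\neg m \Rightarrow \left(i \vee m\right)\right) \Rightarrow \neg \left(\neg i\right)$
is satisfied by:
  {i: True, m: False}
  {m: False, i: False}
  {m: True, i: True}


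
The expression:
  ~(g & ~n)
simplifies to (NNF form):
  n | ~g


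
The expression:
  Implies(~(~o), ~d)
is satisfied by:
  {o: False, d: False}
  {d: True, o: False}
  {o: True, d: False}


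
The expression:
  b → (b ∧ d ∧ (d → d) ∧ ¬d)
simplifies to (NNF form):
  ¬b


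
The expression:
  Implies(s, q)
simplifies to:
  q | ~s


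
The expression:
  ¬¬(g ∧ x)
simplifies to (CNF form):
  g ∧ x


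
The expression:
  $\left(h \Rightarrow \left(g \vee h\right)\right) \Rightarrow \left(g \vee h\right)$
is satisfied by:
  {g: True, h: True}
  {g: True, h: False}
  {h: True, g: False}


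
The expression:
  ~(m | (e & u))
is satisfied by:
  {u: False, m: False, e: False}
  {e: True, u: False, m: False}
  {u: True, e: False, m: False}


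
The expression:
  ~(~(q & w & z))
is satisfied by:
  {z: True, w: True, q: True}


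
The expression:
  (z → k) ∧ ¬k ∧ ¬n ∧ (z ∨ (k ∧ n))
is never true.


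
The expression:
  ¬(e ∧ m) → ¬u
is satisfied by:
  {e: True, m: True, u: False}
  {e: True, m: False, u: False}
  {m: True, e: False, u: False}
  {e: False, m: False, u: False}
  {e: True, u: True, m: True}


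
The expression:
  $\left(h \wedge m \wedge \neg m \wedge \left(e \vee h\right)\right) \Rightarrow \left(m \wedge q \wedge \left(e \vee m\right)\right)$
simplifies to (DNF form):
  $\text{True}$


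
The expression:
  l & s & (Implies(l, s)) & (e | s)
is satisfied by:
  {s: True, l: True}


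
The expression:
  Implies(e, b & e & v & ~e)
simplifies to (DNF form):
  ~e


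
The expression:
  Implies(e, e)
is always true.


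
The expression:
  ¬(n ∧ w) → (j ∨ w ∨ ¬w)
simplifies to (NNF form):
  True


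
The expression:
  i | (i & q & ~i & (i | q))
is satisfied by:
  {i: True}


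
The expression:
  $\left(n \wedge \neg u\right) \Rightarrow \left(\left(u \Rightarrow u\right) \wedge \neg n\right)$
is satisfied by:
  {u: True, n: False}
  {n: False, u: False}
  {n: True, u: True}


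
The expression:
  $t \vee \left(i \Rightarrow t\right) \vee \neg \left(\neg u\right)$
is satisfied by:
  {t: True, u: True, i: False}
  {t: True, u: False, i: False}
  {u: True, t: False, i: False}
  {t: False, u: False, i: False}
  {i: True, t: True, u: True}
  {i: True, t: True, u: False}
  {i: True, u: True, t: False}


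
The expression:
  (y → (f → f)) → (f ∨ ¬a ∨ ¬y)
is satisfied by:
  {f: True, y: False, a: False}
  {f: False, y: False, a: False}
  {a: True, f: True, y: False}
  {a: True, f: False, y: False}
  {y: True, f: True, a: False}
  {y: True, f: False, a: False}
  {y: True, a: True, f: True}


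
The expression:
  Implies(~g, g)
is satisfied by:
  {g: True}


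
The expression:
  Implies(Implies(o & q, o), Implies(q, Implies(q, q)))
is always true.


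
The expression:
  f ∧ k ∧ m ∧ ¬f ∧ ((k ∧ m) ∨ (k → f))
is never true.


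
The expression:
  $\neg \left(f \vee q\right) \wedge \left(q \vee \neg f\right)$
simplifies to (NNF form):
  $\neg f \wedge \neg q$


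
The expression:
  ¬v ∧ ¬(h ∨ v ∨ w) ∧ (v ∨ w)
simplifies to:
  False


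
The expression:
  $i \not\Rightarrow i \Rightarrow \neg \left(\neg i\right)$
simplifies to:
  $\text{True}$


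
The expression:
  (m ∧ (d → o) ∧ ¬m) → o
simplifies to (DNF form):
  True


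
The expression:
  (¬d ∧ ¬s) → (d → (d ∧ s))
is always true.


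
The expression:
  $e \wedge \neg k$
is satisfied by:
  {e: True, k: False}


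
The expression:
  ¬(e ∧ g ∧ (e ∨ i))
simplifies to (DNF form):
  ¬e ∨ ¬g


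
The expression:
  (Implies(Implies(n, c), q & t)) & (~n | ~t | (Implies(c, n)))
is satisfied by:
  {q: True, t: True, n: True, c: False}
  {q: True, t: True, n: False, c: False}
  {q: True, n: True, t: False, c: False}
  {t: True, n: True, q: False, c: False}
  {t: False, n: True, q: False, c: False}
  {c: True, q: True, t: True, n: True}
  {q: True, c: True, t: True, n: False}


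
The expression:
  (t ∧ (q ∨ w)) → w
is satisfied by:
  {w: True, t: False, q: False}
  {w: False, t: False, q: False}
  {q: True, w: True, t: False}
  {q: True, w: False, t: False}
  {t: True, w: True, q: False}
  {t: True, w: False, q: False}
  {t: True, q: True, w: True}


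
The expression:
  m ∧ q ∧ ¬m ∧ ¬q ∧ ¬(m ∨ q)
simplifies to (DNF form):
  False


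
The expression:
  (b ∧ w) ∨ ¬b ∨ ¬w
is always true.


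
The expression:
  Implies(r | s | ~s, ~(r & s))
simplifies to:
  ~r | ~s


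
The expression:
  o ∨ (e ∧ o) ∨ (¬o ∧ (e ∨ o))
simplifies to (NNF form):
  e ∨ o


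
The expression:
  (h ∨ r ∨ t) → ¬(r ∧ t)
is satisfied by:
  {t: False, r: False}
  {r: True, t: False}
  {t: True, r: False}


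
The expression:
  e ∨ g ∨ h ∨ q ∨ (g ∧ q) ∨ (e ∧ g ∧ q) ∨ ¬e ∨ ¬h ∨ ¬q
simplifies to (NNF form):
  True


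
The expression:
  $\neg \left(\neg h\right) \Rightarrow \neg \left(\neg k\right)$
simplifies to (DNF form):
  $k \vee \neg h$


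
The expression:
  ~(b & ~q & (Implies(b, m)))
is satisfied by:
  {q: True, m: False, b: False}
  {m: False, b: False, q: False}
  {b: True, q: True, m: False}
  {b: True, m: False, q: False}
  {q: True, m: True, b: False}
  {m: True, q: False, b: False}
  {b: True, m: True, q: True}


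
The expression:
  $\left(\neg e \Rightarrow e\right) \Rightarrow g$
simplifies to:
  $g \vee \neg e$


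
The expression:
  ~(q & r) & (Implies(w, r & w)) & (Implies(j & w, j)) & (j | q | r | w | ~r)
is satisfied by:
  {q: False, w: False, r: False}
  {r: True, q: False, w: False}
  {r: True, w: True, q: False}
  {q: True, w: False, r: False}


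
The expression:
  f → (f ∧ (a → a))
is always true.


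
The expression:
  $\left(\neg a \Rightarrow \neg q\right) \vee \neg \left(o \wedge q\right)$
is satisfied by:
  {a: True, o: False, q: False}
  {o: False, q: False, a: False}
  {a: True, q: True, o: False}
  {q: True, o: False, a: False}
  {a: True, o: True, q: False}
  {o: True, a: False, q: False}
  {a: True, q: True, o: True}


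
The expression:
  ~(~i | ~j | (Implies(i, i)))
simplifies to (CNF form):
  False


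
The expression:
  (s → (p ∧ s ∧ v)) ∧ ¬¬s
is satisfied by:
  {p: True, s: True, v: True}


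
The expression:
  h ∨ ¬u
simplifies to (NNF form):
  h ∨ ¬u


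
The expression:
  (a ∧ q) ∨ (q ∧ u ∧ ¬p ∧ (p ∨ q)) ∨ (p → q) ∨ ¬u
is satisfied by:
  {q: True, p: False, u: False}
  {p: False, u: False, q: False}
  {q: True, u: True, p: False}
  {u: True, p: False, q: False}
  {q: True, p: True, u: False}
  {p: True, q: False, u: False}
  {q: True, u: True, p: True}


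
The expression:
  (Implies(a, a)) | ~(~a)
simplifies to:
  True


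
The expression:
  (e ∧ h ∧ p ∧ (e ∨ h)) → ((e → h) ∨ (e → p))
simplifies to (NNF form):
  True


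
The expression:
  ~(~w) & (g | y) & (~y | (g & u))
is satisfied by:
  {u: True, w: True, g: True, y: False}
  {w: True, g: True, u: False, y: False}
  {y: True, u: True, w: True, g: True}


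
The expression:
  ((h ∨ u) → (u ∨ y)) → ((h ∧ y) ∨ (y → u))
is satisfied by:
  {u: True, h: True, y: False}
  {u: True, h: False, y: False}
  {h: True, u: False, y: False}
  {u: False, h: False, y: False}
  {y: True, u: True, h: True}
  {y: True, u: True, h: False}
  {y: True, h: True, u: False}


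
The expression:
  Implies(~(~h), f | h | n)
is always true.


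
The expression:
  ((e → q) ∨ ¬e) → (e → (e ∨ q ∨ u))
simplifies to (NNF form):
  True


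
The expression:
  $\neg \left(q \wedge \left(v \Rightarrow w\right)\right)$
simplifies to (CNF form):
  $\left(v \vee \neg q\right) \wedge \left(\neg q \vee \neg w\right)$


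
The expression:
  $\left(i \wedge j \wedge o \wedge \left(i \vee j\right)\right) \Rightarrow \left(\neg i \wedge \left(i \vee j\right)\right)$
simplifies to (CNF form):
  $\neg i \vee \neg j \vee \neg o$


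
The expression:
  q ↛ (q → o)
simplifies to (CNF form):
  q ∧ ¬o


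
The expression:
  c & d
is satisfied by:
  {c: True, d: True}


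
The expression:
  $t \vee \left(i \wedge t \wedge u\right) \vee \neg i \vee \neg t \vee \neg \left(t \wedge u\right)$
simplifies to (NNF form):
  $\text{True}$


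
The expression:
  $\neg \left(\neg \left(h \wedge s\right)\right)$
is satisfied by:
  {h: True, s: True}


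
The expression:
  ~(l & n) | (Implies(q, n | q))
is always true.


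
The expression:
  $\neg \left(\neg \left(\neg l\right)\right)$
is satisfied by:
  {l: False}


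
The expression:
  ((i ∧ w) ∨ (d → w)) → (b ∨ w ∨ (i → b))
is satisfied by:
  {b: True, d: True, w: True, i: False}
  {b: True, d: True, w: False, i: False}
  {b: True, w: True, d: False, i: False}
  {b: True, w: False, d: False, i: False}
  {d: True, w: True, b: False, i: False}
  {d: True, b: False, w: False, i: False}
  {d: False, w: True, b: False, i: False}
  {d: False, b: False, w: False, i: False}
  {b: True, i: True, d: True, w: True}
  {b: True, i: True, d: True, w: False}
  {b: True, i: True, w: True, d: False}
  {b: True, i: True, w: False, d: False}
  {i: True, d: True, w: True, b: False}
  {i: True, d: True, w: False, b: False}
  {i: True, w: True, d: False, b: False}


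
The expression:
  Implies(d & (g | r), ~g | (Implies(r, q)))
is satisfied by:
  {q: True, g: False, d: False, r: False}
  {r: False, g: False, q: False, d: False}
  {r: True, q: True, g: False, d: False}
  {r: True, g: False, q: False, d: False}
  {d: True, q: True, r: False, g: False}
  {d: True, r: False, g: False, q: False}
  {d: True, r: True, q: True, g: False}
  {d: True, r: True, g: False, q: False}
  {q: True, g: True, d: False, r: False}
  {g: True, d: False, q: False, r: False}
  {r: True, g: True, q: True, d: False}
  {r: True, g: True, d: False, q: False}
  {q: True, g: True, d: True, r: False}
  {g: True, d: True, r: False, q: False}
  {r: True, g: True, d: True, q: True}


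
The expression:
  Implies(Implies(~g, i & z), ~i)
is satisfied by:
  {g: False, i: False, z: False}
  {z: True, g: False, i: False}
  {g: True, z: False, i: False}
  {z: True, g: True, i: False}
  {i: True, z: False, g: False}


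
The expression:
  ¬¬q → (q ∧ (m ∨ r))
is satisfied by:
  {r: True, m: True, q: False}
  {r: True, q: False, m: False}
  {m: True, q: False, r: False}
  {m: False, q: False, r: False}
  {r: True, m: True, q: True}
  {r: True, q: True, m: False}
  {m: True, q: True, r: False}


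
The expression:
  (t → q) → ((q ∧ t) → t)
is always true.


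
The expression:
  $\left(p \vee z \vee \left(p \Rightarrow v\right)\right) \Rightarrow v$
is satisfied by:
  {v: True}


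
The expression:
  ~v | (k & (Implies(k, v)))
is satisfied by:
  {k: True, v: False}
  {v: False, k: False}
  {v: True, k: True}


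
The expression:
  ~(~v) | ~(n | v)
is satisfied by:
  {v: True, n: False}
  {n: False, v: False}
  {n: True, v: True}


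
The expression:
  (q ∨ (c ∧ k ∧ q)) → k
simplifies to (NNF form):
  k ∨ ¬q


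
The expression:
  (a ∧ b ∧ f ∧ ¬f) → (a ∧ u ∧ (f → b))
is always true.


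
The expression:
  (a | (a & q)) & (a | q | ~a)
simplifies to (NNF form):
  a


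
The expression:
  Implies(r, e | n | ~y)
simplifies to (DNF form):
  e | n | ~r | ~y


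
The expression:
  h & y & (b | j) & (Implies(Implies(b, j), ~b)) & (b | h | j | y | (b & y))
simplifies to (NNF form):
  h & y & (b | j) & (~b | ~j)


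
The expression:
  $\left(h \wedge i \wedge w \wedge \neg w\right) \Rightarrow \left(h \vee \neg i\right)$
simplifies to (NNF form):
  $\text{True}$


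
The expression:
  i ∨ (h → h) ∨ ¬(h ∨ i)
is always true.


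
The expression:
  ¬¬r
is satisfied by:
  {r: True}


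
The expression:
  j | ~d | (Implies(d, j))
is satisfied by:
  {j: True, d: False}
  {d: False, j: False}
  {d: True, j: True}


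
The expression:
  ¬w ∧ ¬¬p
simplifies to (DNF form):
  p ∧ ¬w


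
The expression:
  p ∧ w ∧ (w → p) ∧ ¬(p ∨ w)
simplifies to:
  False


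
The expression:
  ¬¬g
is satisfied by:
  {g: True}


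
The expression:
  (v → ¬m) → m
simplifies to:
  m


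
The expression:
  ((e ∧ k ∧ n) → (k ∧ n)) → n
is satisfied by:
  {n: True}


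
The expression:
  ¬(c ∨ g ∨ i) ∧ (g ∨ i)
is never true.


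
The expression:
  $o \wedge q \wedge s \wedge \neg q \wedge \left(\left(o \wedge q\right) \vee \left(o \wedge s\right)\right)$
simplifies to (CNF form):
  $\text{False}$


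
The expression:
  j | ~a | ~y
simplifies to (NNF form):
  j | ~a | ~y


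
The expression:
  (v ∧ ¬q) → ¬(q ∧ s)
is always true.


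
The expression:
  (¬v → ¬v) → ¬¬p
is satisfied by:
  {p: True}


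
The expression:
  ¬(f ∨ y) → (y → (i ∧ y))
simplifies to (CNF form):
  True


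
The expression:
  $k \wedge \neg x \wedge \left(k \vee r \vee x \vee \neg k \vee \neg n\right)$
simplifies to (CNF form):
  $k \wedge \neg x$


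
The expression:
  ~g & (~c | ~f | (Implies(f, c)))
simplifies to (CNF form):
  ~g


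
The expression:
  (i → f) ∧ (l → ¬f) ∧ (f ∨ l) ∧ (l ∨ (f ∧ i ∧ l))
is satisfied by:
  {l: True, i: False, f: False}


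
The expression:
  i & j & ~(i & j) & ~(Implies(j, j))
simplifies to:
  False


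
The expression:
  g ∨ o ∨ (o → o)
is always true.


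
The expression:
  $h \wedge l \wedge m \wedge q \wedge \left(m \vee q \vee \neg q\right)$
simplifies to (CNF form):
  $h \wedge l \wedge m \wedge q$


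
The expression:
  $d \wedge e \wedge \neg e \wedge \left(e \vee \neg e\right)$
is never true.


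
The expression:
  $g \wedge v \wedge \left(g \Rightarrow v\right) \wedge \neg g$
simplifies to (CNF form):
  $\text{False}$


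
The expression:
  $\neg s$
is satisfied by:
  {s: False}


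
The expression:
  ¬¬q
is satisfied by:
  {q: True}


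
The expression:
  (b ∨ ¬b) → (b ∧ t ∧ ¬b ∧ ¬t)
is never true.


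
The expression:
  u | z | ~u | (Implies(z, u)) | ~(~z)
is always true.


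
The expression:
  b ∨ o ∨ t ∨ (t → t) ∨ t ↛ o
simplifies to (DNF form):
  True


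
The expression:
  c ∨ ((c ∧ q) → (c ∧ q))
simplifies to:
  True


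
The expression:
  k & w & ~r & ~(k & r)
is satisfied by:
  {w: True, k: True, r: False}


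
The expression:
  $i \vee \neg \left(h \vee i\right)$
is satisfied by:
  {i: True, h: False}
  {h: False, i: False}
  {h: True, i: True}


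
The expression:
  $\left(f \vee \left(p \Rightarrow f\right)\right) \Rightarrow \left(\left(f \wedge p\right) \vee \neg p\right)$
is always true.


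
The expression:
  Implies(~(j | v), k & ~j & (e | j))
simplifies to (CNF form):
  (e | j | v) & (j | k | v)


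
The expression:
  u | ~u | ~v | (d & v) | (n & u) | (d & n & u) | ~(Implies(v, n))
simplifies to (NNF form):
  True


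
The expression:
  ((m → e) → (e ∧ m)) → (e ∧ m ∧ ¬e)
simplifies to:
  ¬m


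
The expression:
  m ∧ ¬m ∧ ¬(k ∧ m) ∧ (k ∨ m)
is never true.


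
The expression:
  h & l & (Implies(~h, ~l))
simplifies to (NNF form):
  h & l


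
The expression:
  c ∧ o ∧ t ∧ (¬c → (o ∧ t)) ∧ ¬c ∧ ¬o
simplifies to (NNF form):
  False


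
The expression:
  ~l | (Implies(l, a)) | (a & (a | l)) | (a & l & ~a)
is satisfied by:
  {a: True, l: False}
  {l: False, a: False}
  {l: True, a: True}


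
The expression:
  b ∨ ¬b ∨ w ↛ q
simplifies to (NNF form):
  True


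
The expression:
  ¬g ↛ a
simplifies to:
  ¬a ∧ ¬g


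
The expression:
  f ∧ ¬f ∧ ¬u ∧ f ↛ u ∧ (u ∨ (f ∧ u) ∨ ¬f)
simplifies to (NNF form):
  False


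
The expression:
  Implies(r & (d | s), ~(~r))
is always true.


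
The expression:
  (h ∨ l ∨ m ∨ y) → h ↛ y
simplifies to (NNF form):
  ¬y ∧ (h ∨ ¬l) ∧ (h ∨ ¬m)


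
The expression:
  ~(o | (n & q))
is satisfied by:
  {q: False, o: False, n: False}
  {n: True, q: False, o: False}
  {q: True, n: False, o: False}


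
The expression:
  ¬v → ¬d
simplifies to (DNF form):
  v ∨ ¬d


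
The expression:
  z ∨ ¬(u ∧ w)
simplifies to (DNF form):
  z ∨ ¬u ∨ ¬w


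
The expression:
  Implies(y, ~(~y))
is always true.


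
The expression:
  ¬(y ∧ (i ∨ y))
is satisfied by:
  {y: False}


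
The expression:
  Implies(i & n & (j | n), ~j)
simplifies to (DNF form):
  ~i | ~j | ~n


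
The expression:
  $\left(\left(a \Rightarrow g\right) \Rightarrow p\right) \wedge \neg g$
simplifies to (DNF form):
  $\left(a \wedge \neg g\right) \vee \left(p \wedge \neg g\right)$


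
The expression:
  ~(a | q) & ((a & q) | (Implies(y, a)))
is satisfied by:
  {q: False, y: False, a: False}


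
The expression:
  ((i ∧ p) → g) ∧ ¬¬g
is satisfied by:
  {g: True}


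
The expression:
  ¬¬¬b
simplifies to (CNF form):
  ¬b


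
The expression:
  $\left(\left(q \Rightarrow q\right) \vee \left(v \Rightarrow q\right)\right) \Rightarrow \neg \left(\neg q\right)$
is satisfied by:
  {q: True}


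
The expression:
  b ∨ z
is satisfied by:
  {b: True, z: True}
  {b: True, z: False}
  {z: True, b: False}


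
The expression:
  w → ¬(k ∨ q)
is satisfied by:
  {q: False, w: False, k: False}
  {k: True, q: False, w: False}
  {q: True, k: False, w: False}
  {k: True, q: True, w: False}
  {w: True, k: False, q: False}


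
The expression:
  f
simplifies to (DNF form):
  f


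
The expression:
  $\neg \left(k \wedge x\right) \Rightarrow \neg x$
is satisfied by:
  {k: True, x: False}
  {x: False, k: False}
  {x: True, k: True}


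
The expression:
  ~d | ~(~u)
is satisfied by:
  {u: True, d: False}
  {d: False, u: False}
  {d: True, u: True}


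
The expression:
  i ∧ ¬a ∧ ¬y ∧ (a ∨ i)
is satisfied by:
  {i: True, y: False, a: False}
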